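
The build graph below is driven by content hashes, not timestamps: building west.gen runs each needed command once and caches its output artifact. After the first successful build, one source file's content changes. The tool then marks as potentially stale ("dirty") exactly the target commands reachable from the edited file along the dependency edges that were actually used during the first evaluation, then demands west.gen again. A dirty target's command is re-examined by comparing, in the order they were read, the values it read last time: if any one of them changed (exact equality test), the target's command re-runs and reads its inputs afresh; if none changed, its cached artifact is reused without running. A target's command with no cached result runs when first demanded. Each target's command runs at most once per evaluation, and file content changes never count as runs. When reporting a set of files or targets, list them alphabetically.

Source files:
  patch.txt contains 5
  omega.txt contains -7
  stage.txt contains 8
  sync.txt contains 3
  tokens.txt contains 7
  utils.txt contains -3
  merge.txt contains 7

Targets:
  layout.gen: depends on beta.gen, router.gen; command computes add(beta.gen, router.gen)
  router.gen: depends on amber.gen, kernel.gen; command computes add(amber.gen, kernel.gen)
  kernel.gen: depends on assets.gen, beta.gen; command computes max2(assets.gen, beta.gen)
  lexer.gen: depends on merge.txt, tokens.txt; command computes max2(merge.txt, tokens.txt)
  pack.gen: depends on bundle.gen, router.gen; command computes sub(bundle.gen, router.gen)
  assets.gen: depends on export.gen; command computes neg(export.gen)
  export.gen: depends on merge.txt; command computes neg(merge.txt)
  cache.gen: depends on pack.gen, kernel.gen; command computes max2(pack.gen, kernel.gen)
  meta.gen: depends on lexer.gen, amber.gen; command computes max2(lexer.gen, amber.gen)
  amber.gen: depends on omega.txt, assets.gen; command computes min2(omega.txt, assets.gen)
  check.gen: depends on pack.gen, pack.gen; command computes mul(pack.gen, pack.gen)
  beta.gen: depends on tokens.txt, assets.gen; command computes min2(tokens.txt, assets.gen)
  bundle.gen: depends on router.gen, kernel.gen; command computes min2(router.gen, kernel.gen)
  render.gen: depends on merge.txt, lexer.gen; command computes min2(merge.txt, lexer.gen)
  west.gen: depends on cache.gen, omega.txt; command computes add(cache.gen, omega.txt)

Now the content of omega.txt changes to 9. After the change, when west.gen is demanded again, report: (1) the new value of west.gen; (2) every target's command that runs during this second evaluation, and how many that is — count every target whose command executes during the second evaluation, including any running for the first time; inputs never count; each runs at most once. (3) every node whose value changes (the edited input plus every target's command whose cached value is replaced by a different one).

Initial pass — values computed on the first demand:
  export.gen = neg(7) = -7
  assets.gen = neg(-7) = 7
  amber.gen = min2(-7, 7) = -7
  beta.gen = min2(7, 7) = 7
  kernel.gen = max2(7, 7) = 7
  router.gen = add(-7, 7) = 0
  bundle.gen = min2(0, 7) = 0
  pack.gen = sub(0, 0) = 0
  cache.gen = max2(0, 7) = 7
  west.gen = add(7, -7) = 0

Second demand — change propagation:
  amber.gen: re-runs because omega.txt -7->9; new result 7.
  router.gen: re-runs because amber.gen -7->7; new result 14.
  bundle.gen: re-runs because router.gen 0->14; new result 7.
  pack.gen: re-runs because bundle.gen 0->7; router.gen 0->14; new result -7.
  cache.gen: re-runs because pack.gen 0->-7; new result 7 (unchanged).
  west.gen: re-runs because omega.txt -7->9; new result 16.

west.gen now evaluates to 16.
Run set: amber.gen, bundle.gen, cache.gen, pack.gen, router.gen, west.gen (6 run).
Changed values: amber.gen, bundle.gen, omega.txt, pack.gen, router.gen, west.gen.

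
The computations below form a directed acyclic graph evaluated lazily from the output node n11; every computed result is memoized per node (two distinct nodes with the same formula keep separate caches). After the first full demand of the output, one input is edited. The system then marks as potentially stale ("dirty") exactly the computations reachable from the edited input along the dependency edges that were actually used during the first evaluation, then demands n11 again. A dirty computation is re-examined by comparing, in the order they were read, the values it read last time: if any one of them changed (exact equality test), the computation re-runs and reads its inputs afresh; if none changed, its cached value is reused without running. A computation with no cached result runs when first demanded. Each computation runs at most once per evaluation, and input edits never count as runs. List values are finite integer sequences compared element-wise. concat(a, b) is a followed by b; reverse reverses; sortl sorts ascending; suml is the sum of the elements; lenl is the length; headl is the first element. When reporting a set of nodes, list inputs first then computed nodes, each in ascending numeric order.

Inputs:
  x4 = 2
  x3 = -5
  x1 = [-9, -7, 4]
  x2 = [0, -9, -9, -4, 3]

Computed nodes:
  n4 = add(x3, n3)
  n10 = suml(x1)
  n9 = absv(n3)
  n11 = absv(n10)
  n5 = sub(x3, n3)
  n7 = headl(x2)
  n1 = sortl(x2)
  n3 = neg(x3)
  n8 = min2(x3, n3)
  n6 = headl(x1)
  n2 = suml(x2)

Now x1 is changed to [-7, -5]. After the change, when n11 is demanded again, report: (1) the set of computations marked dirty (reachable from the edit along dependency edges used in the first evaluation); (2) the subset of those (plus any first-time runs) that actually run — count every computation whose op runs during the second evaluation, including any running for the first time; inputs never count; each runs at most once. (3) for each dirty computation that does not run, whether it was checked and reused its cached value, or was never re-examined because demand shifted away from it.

The edit dirties: n10, n11.
1 computations run: n10.
Cache hits after checking: n11.
Note the absorption at n10: it re-runs yet its value is the same, leaving the output's value untouched.

First demand of the output computes:
  n10 = suml([-9, -7, 4]) = -12
  n11 = absv(-12) = 12

After the edit, cleaning proceeds:
  n10: a read changed (x1 [-9, -7, 4]->[-7, -5]) — executes, giving -12 — identical to its old value.
  n11: dirty, but its reads are unchanged (n10 unchanged); cached 12 stands.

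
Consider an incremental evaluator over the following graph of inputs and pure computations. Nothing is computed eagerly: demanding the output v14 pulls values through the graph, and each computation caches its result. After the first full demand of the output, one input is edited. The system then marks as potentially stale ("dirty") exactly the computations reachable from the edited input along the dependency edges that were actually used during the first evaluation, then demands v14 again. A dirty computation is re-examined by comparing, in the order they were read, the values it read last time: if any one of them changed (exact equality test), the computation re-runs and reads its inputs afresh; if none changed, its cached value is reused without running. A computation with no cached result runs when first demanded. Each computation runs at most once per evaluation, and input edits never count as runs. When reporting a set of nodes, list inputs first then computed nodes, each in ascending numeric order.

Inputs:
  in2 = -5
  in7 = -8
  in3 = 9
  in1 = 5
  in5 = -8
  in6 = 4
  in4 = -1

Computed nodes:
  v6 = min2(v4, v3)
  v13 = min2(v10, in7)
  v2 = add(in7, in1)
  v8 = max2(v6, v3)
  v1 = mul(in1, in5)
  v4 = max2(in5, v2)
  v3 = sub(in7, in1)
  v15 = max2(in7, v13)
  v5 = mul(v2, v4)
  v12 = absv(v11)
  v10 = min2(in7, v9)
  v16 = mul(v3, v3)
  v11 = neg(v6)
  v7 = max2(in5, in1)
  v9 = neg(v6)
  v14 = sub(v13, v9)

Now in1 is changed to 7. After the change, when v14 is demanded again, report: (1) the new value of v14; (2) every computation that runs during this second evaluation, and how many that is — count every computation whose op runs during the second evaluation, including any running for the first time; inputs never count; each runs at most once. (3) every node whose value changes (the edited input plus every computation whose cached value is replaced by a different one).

v14 now evaluates to -23.
Run set: v2, v3, v4, v6, v9, v10, v14 (7 run).
Changed values: in1, v2, v3, v4, v6, v9, v14.
The important point: at v13 every value read last time is unchanged, so the dirty flag clears without a run.

Initial pass — values computed on the first demand:
  v2 = add(-8, 5) = -3
  v3 = sub(-8, 5) = -13
  v4 = max2(-8, -3) = -3
  v6 = min2(-3, -13) = -13
  v9 = neg(-13) = 13
  v10 = min2(-8, 13) = -8
  v13 = min2(-8, -8) = -8
  v14 = sub(-8, 13) = -21

Second demand — change propagation:
  v2: re-runs because in1 5->7; new result -1.
  v3: re-runs because in1 5->7; new result -15.
  v4: re-runs because v2 -3->-1; new result -1.
  v6: re-runs because v4 -3->-1; v3 -13->-15; new result -15.
  v9: re-runs because v6 -13->-15; new result 15.
  v10: re-runs because v9 13->15; new result -8 (unchanged).
  v13: re-examined; everything it read last time is the same (v10 unchanged, in7 unchanged) — cache -8 kept, no run.
  v14: re-runs because v9 13->15; new result -23.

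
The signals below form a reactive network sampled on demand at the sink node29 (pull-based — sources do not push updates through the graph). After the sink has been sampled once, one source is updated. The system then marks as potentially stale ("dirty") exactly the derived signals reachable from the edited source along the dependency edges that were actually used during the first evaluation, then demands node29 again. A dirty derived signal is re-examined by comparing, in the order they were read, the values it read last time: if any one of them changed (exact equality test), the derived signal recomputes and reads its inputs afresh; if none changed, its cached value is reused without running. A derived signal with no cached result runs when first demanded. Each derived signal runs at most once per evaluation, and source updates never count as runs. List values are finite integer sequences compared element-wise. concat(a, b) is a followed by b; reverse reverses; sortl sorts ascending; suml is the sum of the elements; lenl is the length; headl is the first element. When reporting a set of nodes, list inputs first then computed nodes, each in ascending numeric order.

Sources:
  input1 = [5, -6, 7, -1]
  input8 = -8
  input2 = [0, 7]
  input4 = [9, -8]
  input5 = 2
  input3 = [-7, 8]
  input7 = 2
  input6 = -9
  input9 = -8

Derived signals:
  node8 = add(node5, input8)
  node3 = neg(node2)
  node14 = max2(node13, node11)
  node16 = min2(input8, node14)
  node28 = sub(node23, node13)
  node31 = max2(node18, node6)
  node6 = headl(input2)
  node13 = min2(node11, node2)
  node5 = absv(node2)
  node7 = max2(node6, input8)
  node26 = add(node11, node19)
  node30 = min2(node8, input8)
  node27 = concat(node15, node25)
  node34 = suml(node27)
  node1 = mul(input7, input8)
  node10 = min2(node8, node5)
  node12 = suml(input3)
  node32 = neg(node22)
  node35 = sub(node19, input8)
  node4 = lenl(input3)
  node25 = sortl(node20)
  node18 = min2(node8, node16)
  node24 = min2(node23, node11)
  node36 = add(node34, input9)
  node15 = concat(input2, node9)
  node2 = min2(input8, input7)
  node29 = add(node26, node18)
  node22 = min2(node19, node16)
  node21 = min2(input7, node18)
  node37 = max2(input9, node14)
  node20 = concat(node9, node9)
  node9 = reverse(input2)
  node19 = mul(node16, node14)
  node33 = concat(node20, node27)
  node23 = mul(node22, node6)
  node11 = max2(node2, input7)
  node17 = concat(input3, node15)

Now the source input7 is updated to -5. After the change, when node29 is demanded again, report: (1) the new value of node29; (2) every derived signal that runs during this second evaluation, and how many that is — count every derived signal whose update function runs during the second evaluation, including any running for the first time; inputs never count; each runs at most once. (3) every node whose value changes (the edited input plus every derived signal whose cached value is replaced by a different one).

Initial pass — values computed on the first demand:
  node2 = min2(-8, 2) = -8
  node5 = absv(-8) = 8
  node8 = add(8, -8) = 0
  node11 = max2(-8, 2) = 2
  node13 = min2(2, -8) = -8
  node14 = max2(-8, 2) = 2
  node16 = min2(-8, 2) = -8
  node18 = min2(0, -8) = -8
  node19 = mul(-8, 2) = -16
  node26 = add(2, -16) = -14
  node29 = add(-14, -8) = -22

Second demand — change propagation:
  node2: re-runs because input7 2->-5; new result -8 (unchanged).
  node5: re-examined; everything it read last time is the same (node2 unchanged) — cache 8 kept, no run.
  node8: re-examined; everything it read last time is the same (node5 unchanged, input8 unchanged) — cache 0 kept, no run.
  node11: re-runs because input7 2->-5; new result -5.
  node13: re-runs because node11 2->-5; new result -8 (unchanged).
  node14: re-runs because node11 2->-5; new result -5.
  node16: re-runs because node14 2->-5; new result -8 (unchanged).
  node18: re-examined; everything it read last time is the same (node8 unchanged, node16 unchanged) — cache -8 kept, no run.
  node19: re-runs because node14 2->-5; new result 40.
  node26: re-runs because node11 2->-5; node19 -16->40; new result 35.
  node29: re-runs because node26 -14->35; new result 27.

The important point: at node5 every value read last time is unchanged, so the dirty flag clears without a run.

node29 now evaluates to 27.
Run set: node2, node11, node13, node14, node16, node19, node26, node29 (8 run).
Changed values: input7, node11, node14, node19, node26, node29.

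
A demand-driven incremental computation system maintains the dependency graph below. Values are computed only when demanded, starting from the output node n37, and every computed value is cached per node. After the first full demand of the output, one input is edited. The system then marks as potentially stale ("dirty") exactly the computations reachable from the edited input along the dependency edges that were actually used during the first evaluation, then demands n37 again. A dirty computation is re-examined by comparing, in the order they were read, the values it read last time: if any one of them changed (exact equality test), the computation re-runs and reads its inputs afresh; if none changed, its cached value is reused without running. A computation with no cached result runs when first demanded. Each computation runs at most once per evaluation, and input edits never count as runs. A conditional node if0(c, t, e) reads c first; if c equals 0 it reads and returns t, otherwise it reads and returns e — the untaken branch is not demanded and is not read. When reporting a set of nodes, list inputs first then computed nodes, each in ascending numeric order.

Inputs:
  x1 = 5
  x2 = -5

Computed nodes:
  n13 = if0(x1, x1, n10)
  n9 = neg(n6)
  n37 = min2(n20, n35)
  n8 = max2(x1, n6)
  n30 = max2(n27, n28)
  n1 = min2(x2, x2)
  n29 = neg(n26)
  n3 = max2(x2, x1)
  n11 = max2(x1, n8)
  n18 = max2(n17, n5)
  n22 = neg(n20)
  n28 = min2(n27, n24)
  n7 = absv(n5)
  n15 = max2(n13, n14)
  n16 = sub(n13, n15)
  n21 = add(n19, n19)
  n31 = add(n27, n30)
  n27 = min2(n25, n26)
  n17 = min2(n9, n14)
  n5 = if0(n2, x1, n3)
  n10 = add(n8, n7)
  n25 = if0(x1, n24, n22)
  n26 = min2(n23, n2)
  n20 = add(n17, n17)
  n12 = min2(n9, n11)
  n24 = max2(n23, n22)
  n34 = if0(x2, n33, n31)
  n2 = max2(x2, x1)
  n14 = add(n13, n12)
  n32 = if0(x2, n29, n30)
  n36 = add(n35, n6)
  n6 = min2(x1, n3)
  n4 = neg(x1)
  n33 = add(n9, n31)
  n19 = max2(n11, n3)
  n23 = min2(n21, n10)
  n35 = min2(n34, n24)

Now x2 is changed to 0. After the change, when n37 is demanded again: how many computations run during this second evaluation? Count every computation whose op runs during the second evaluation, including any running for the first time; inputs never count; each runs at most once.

Computations that run: n2, n3, n33, n34, n35, n37 — 6 in total.
Key observation: a condition flipped, so demand reaches new nodes — n33 runs for the first time.

First evaluation (everything demanded from the output):
  n2 = max2(-5, 5) = 5
  n3 = max2(-5, 5) = 5
  n5 = if0(n2=5 -> else branch n3) = 5
  n6 = min2(5, 5) = 5
  n7 = absv(5) = 5
  n8 = max2(5, 5) = 5
  n9 = neg(5) = -5
  n10 = add(5, 5) = 10
  n11 = max2(5, 5) = 5
  n12 = min2(-5, 5) = -5
  n13 = if0(x1=5 -> else branch n10) = 10
  n14 = add(10, -5) = 5
  n17 = min2(-5, 5) = -5
  n19 = max2(5, 5) = 5
  n20 = add(-5, -5) = -10
  n21 = add(5, 5) = 10
  n22 = neg(-10) = 10
  n23 = min2(10, 10) = 10
  n24 = max2(10, 10) = 10
  n25 = if0(x1=5 -> else branch n22) = 10
  n26 = min2(10, 5) = 5
  n27 = min2(10, 5) = 5
  n28 = min2(5, 10) = 5
  n30 = max2(5, 5) = 5
  n31 = add(5, 5) = 10
  n34 = if0(x2=-5 -> else branch n31) = 10
  n35 = min2(10, 10) = 10
  n37 = min2(-10, 10) = -10

Propagation after the edit:
  n2: runs — x2 -5->0; result 5 (same value as before).
  n3: runs — x2 -5->0; result 5 (same value as before).
  n5: checked — values it read are unchanged (n2 unchanged, n3 unchanged); reused cached 5 without running.
  n6: checked — values it read are unchanged (x1 unchanged, n3 unchanged); reused cached 5 without running.
  n7: checked — values it read are unchanged (n5 unchanged); reused cached 5 without running.
  n8: checked — values it read are unchanged (x1 unchanged, n6 unchanged); reused cached 5 without running.
  n9: checked — values it read are unchanged (n6 unchanged); reused cached -5 without running.
  n10: checked — values it read are unchanged (n8 unchanged, n7 unchanged); reused cached 10 without running.
  n11: checked — values it read are unchanged (x1 unchanged, n8 unchanged); reused cached 5 without running.
  n12: checked — values it read are unchanged (n9 unchanged, n11 unchanged); reused cached -5 without running.
  n13: checked — values it read are unchanged (x1 unchanged, n10 unchanged); reused cached 10 without running.
  n14: checked — values it read are unchanged (n13 unchanged, n12 unchanged); reused cached 5 without running.
  n17: checked — values it read are unchanged (n9 unchanged, n14 unchanged); reused cached -5 without running.
  n19: checked — values it read are unchanged (n11 unchanged, n3 unchanged); reused cached 5 without running.
  n20: checked — values it read are unchanged (n17 unchanged, n17 unchanged); reused cached -10 without running.
  n21: checked — values it read are unchanged (n19 unchanged, n19 unchanged); reused cached 10 without running.
  n22: checked — values it read are unchanged (n20 unchanged); reused cached 10 without running.
  n23: checked — values it read are unchanged (n21 unchanged, n10 unchanged); reused cached 10 without running.
  n24: checked — values it read are unchanged (n23 unchanged, n22 unchanged); reused cached 10 without running.
  n25: checked — values it read are unchanged (x1 unchanged, n22 unchanged); reused cached 10 without running.
  n26: checked — values it read are unchanged (n23 unchanged, n2 unchanged); reused cached 5 without running.
  n27: checked — values it read are unchanged (n25 unchanged, n26 unchanged); reused cached 5 without running.
  n28: checked — values it read are unchanged (n27 unchanged, n24 unchanged); reused cached 5 without running.
  n30: checked — values it read are unchanged (n27 unchanged, n28 unchanged); reused cached 5 without running.
  n31: checked — values it read are unchanged (n27 unchanged, n30 unchanged); reused cached 10 without running.
  n33: demanded for the first time — runs, produces 5.
  n34: runs — x2 -5->0; result 5.
  n35: runs — n34 10->5; result 5.
  n37: runs — n35 10->5; result -10 (same value as before).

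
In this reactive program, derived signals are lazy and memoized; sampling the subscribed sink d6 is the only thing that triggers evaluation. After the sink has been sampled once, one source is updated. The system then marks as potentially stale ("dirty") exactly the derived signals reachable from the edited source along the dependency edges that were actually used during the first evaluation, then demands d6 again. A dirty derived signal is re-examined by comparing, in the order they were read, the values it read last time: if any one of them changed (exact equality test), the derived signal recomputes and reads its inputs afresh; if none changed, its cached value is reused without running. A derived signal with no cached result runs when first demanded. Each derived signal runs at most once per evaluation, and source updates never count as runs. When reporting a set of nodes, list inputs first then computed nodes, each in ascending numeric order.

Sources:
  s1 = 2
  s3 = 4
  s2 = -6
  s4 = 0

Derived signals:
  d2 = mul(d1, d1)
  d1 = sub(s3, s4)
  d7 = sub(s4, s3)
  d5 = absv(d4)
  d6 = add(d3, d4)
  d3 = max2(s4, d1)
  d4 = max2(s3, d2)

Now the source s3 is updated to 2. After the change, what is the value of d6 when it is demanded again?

First demand of the output computes:
  d1 = sub(4, 0) = 4
  d2 = mul(4, 4) = 16
  d3 = max2(0, 4) = 4
  d4 = max2(4, 16) = 16
  d6 = add(4, 16) = 20

After the edit, cleaning proceeds:
  d1: a read changed (s3 4->2) — executes, giving 2.
  d2: a read changed (d1 4->2; d1 4->2) — executes, giving 4.
  d3: a read changed (d1 4->2) — executes, giving 2.
  d4: a read changed (s3 4->2; d2 16->4) — executes, giving 4.
  d6: a read changed (d3 4->2; d4 16->4) — executes, giving 6.

Demanding d6 again yields 6.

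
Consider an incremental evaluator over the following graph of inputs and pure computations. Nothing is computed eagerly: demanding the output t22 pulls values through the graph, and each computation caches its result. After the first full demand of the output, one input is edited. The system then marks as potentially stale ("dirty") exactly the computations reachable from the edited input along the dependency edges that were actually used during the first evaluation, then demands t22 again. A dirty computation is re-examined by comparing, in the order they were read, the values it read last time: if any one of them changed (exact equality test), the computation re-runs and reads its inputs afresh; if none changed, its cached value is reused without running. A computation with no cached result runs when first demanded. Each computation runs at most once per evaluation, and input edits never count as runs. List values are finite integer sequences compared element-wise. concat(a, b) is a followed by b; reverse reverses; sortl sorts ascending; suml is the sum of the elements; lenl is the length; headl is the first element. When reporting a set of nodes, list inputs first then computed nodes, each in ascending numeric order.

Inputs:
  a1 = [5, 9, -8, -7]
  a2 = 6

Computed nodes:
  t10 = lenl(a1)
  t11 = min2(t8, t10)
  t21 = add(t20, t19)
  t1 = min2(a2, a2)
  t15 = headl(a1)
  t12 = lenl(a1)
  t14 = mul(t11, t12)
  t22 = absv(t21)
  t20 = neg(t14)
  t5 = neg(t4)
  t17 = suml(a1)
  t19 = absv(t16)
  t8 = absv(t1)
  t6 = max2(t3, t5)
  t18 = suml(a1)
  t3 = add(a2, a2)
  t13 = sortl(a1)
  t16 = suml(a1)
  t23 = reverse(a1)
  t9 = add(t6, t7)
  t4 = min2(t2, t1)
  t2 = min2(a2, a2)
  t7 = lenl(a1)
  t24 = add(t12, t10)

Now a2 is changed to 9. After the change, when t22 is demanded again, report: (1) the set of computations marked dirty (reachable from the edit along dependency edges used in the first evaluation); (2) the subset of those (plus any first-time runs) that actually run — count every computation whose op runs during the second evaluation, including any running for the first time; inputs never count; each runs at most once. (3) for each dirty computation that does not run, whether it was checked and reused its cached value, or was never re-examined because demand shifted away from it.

Dirty set: t1, t8, t11, t14, t20, t21, t22.
Run set: t1, t8, t11 (3 run).
Re-examined without running (cache reused): t14, t20, t21, t22.
The important point: t11 recomputes to an identical value, and the output ends up unchanged.

Initial pass — values computed on the first demand:
  t1 = min2(6, 6) = 6
  t8 = absv(6) = 6
  t10 = lenl([5, 9, -8, -7]) = 4
  t11 = min2(6, 4) = 4
  t12 = lenl([5, 9, -8, -7]) = 4
  t14 = mul(4, 4) = 16
  t16 = suml([5, 9, -8, -7]) = -1
  t19 = absv(-1) = 1
  t20 = neg(16) = -16
  t21 = add(-16, 1) = -15
  t22 = absv(-15) = 15

Second demand — change propagation:
  t1: re-runs because a2 6->9; a2 6->9; new result 9.
  t8: re-runs because t1 6->9; new result 9.
  t11: re-runs because t8 6->9; new result 4 (unchanged).
  t14: re-examined; everything it read last time is the same (t11 unchanged, t12 unchanged) — cache 16 kept, no run.
  t20: re-examined; everything it read last time is the same (t14 unchanged) — cache -16 kept, no run.
  t21: re-examined; everything it read last time is the same (t20 unchanged, t19 unchanged) — cache -15 kept, no run.
  t22: re-examined; everything it read last time is the same (t21 unchanged) — cache 15 kept, no run.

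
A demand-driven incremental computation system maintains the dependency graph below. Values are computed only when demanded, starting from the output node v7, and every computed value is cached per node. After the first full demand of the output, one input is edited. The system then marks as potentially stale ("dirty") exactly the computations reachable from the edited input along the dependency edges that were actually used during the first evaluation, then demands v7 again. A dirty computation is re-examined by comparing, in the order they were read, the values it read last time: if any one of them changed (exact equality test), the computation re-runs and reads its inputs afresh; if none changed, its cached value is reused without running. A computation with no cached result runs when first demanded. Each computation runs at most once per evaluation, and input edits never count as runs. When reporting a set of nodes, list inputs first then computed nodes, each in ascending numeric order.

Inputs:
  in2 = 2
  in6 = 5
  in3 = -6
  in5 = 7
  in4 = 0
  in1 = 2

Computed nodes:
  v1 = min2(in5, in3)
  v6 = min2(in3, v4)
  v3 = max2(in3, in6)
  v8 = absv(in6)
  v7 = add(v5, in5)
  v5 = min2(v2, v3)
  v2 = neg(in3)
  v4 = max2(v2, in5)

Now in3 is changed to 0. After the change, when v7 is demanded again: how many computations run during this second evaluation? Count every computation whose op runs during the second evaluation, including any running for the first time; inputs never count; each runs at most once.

First evaluation (everything demanded from the output):
  v2 = neg(-6) = 6
  v3 = max2(-6, 5) = 5
  v5 = min2(6, 5) = 5
  v7 = add(5, 7) = 12

Propagation after the edit:
  v2: runs — in3 -6->0; result 0.
  v3: runs — in3 -6->0; result 5 (same value as before).
  v5: runs — v2 6->0; result 0.
  v7: runs — v5 5->0; result 7.

Computations that run: v2, v3, v5, v7 — 4 in total.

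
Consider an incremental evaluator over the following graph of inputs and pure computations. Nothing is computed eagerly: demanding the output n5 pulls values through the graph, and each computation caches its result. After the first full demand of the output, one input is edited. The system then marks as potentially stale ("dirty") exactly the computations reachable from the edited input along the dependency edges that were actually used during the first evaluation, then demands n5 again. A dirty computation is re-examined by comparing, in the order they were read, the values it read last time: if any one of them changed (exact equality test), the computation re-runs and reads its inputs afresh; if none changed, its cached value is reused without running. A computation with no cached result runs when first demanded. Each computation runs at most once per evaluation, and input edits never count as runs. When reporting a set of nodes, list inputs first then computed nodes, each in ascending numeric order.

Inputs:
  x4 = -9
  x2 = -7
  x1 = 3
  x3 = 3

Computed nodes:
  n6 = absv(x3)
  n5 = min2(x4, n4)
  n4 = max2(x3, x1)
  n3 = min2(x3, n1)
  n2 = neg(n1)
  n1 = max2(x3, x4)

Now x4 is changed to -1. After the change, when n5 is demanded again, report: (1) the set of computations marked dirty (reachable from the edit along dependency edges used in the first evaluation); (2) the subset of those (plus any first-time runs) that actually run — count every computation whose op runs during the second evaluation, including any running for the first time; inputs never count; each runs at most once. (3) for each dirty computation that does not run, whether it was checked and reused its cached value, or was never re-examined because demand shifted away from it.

Dirty set: n5.
Run set: n5 (1 run).
All dirty computations ended up running.

Initial pass — values computed on the first demand:
  n4 = max2(3, 3) = 3
  n5 = min2(-9, 3) = -9

Second demand — change propagation:
  n5: re-runs because x4 -9->-1; new result -1.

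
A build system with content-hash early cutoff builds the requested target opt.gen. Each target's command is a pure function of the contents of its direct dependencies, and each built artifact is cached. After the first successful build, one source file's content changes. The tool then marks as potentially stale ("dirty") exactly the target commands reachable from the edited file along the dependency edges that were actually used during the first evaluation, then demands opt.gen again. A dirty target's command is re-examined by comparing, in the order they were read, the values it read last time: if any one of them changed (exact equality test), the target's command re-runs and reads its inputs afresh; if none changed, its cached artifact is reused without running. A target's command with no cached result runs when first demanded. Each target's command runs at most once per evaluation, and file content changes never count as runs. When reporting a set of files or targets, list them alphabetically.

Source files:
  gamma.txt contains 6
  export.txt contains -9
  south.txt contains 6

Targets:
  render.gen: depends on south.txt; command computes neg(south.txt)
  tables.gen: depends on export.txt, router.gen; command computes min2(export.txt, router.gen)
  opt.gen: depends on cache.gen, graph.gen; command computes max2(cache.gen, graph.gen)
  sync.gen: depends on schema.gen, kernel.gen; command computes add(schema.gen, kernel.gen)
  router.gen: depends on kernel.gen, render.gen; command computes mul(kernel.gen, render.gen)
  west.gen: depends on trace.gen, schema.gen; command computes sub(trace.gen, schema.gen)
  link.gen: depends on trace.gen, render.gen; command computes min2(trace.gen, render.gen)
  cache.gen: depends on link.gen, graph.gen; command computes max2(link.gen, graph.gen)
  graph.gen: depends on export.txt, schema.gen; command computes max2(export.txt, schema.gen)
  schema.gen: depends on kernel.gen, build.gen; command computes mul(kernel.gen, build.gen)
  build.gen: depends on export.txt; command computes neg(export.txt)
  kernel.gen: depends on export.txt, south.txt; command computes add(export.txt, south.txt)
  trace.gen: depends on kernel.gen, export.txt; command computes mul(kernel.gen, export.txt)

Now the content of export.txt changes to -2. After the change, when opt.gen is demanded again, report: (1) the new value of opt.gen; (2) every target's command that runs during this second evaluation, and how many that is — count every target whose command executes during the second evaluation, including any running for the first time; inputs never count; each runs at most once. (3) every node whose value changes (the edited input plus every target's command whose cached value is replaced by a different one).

First evaluation (everything demanded from the output):
  build.gen = neg(-9) = 9
  kernel.gen = add(-9, 6) = -3
  render.gen = neg(6) = -6
  schema.gen = mul(-3, 9) = -27
  graph.gen = max2(-9, -27) = -9
  trace.gen = mul(-3, -9) = 27
  link.gen = min2(27, -6) = -6
  cache.gen = max2(-6, -9) = -6
  opt.gen = max2(-6, -9) = -6

Propagation after the edit:
  build.gen: runs — export.txt -9->-2; result 2.
  kernel.gen: runs — export.txt -9->-2; result 4.
  schema.gen: runs — kernel.gen -3->4; build.gen 9->2; result 8.
  graph.gen: runs — export.txt -9->-2; schema.gen -27->8; result 8.
  trace.gen: runs — kernel.gen -3->4; export.txt -9->-2; result -8.
  link.gen: runs — trace.gen 27->-8; result -8.
  cache.gen: runs — link.gen -6->-8; graph.gen -9->8; result 8.
  opt.gen: runs — cache.gen -6->8; graph.gen -9->8; result 8.

New value of opt.gen: 8.
Target commands that run: build.gen, cache.gen, graph.gen, kernel.gen, link.gen, opt.gen, schema.gen, trace.gen — 8 in total.
Values that change: build.gen, cache.gen, export.txt, graph.gen, kernel.gen, link.gen, opt.gen, schema.gen, trace.gen.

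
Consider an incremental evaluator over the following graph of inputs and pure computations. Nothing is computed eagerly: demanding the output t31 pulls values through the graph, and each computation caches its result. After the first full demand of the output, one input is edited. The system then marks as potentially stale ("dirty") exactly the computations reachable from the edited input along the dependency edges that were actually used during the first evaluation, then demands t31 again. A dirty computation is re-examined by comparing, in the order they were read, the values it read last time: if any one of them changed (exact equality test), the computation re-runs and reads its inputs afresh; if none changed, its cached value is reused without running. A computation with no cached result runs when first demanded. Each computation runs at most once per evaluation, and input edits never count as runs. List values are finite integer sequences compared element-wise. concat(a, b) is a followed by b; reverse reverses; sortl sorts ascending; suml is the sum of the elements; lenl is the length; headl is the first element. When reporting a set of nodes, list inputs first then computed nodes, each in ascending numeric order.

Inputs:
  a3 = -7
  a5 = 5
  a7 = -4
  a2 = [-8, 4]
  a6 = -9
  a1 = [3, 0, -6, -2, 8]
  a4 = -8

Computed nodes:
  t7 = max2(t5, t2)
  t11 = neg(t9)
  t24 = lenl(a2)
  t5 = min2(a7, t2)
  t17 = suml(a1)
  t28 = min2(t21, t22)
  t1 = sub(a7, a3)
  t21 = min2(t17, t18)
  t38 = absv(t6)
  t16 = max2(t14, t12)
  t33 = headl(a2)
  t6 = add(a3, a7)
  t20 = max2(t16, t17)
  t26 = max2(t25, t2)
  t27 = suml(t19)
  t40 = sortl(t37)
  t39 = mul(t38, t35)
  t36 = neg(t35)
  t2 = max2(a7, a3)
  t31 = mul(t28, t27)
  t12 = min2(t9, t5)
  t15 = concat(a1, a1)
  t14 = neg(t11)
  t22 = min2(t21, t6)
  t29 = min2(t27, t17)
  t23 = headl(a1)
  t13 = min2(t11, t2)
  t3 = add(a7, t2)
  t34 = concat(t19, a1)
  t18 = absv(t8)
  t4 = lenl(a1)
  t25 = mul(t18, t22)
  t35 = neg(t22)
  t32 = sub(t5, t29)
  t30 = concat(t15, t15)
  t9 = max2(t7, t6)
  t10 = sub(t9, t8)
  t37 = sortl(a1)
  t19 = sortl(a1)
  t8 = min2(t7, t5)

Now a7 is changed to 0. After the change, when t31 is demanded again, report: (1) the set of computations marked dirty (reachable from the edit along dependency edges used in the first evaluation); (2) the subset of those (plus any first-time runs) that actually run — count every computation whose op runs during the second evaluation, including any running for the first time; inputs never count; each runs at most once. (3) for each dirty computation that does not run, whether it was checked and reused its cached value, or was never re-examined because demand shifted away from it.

Initial pass — values computed on the first demand:
  t2 = max2(-4, -7) = -4
  t5 = min2(-4, -4) = -4
  t6 = add(-7, -4) = -11
  t7 = max2(-4, -4) = -4
  t8 = min2(-4, -4) = -4
  t17 = suml([3, 0, -6, -2, 8]) = 3
  t18 = absv(-4) = 4
  t19 = sortl([3, 0, -6, -2, 8]) = [-6, -2, 0, 3, 8]
  t21 = min2(3, 4) = 3
  t22 = min2(3, -11) = -11
  t27 = suml([-6, -2, 0, 3, 8]) = 3
  t28 = min2(3, -11) = -11
  t31 = mul(-11, 3) = -33

Second demand — change propagation:
  t2: re-runs because a7 -4->0; new result 0.
  t5: re-runs because a7 -4->0; t2 -4->0; new result 0.
  t6: re-runs because a7 -4->0; new result -7.
  t7: re-runs because t5 -4->0; t2 -4->0; new result 0.
  t8: re-runs because t7 -4->0; t5 -4->0; new result 0.
  t18: re-runs because t8 -4->0; new result 0.
  t21: re-runs because t18 4->0; new result 0.
  t22: re-runs because t21 3->0; t6 -11->-7; new result -7.
  t28: re-runs because t21 3->0; t22 -11->-7; new result -7.
  t31: re-runs because t28 -11->-7; new result -21.

Dirty set: t2, t5, t6, t7, t8, t18, t21, t22, t28, t31.
Run set: t2, t5, t6, t7, t8, t18, t21, t22, t28, t31 (10 run).
All dirty computations ended up running.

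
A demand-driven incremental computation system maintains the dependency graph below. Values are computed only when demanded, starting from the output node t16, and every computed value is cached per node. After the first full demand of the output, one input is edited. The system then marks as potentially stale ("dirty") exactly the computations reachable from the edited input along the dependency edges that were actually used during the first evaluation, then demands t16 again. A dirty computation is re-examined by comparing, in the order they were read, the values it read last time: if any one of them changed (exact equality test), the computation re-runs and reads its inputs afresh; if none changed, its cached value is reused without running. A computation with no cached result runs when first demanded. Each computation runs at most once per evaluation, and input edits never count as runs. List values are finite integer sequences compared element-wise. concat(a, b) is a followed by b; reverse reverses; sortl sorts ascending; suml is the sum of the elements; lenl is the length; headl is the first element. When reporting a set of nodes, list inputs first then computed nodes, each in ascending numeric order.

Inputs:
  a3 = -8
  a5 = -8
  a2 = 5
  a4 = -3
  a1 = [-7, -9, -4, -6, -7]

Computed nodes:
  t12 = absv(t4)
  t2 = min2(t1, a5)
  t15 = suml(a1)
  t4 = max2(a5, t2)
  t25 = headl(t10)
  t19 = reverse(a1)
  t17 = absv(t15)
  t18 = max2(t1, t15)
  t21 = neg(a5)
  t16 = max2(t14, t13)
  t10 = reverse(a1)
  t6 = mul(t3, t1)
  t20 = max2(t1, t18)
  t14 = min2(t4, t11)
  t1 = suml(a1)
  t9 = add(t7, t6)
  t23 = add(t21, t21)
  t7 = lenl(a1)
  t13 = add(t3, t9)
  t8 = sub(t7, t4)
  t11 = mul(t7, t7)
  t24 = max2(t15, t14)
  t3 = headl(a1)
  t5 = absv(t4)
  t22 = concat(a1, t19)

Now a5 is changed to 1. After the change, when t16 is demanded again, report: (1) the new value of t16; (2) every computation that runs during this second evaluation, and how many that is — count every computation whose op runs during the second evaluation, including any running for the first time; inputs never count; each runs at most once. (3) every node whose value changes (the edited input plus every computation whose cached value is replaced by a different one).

New value of t16: 229.
Computations that run: t2, t4, t14, t16 — 4 in total.
Values that change: a5, t4, t14.

First evaluation (everything demanded from the output):
  t1 = suml([-7, -9, -4, -6, -7]) = -33
  t2 = min2(-33, -8) = -33
  t3 = headl([-7, -9, -4, -6, -7]) = -7
  t4 = max2(-8, -33) = -8
  t6 = mul(-7, -33) = 231
  t7 = lenl([-7, -9, -4, -6, -7]) = 5
  t9 = add(5, 231) = 236
  t11 = mul(5, 5) = 25
  t13 = add(-7, 236) = 229
  t14 = min2(-8, 25) = -8
  t16 = max2(-8, 229) = 229

Propagation after the edit:
  t2: runs — a5 -8->1; result -33 (same value as before).
  t4: runs — a5 -8->1; result 1.
  t14: runs — t4 -8->1; result 1.
  t16: runs — t14 -8->1; result 229 (same value as before).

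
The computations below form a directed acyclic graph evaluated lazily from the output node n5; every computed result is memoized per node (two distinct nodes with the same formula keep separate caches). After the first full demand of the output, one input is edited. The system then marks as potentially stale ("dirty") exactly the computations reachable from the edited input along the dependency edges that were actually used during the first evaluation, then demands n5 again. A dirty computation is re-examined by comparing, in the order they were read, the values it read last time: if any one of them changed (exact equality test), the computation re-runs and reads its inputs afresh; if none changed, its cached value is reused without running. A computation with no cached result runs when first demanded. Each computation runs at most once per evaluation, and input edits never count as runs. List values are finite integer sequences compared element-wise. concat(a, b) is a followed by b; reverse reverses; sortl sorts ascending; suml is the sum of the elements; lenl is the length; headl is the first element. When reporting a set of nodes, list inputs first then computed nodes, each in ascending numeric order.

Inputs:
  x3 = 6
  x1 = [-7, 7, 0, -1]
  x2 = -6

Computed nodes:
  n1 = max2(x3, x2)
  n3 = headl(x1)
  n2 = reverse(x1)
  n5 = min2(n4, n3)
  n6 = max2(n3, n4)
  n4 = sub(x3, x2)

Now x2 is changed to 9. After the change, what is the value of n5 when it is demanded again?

Demanding n5 again yields -7.

First demand of the output computes:
  n3 = headl([-7, 7, 0, -1]) = -7
  n4 = sub(6, -6) = 12
  n5 = min2(12, -7) = -7

After the edit, cleaning proceeds:
  n4: a read changed (x2 -6->9) — executes, giving -3.
  n5: a read changed (n4 12->-3) — executes, giving -7 — identical to its old value.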